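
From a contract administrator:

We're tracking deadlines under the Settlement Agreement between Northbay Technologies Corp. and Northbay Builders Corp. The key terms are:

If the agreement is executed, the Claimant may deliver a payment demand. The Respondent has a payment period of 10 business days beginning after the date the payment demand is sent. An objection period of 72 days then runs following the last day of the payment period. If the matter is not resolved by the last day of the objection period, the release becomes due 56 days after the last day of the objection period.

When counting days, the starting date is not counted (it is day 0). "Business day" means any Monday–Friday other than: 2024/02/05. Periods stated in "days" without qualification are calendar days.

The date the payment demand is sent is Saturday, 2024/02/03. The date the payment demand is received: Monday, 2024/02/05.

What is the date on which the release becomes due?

The last day of the payment period: 10 business days after Saturday, 2024/02/03, skipping weekends and the listed holiday on Feb 5 — Feb 6, Feb 7, Feb 8, Feb 9, Feb 12, Feb 13, Feb 14, Feb 15, Feb 16, Feb 19 — lands on Monday, 2024/02/19.
The last day of the objection period: 72 calendar days after 2024/02/19 is 2024/05/01.
Adding 56 calendar days to 2024/05/01 gives 2024/06/26, which is the date on which the release becomes due.

2024/06/26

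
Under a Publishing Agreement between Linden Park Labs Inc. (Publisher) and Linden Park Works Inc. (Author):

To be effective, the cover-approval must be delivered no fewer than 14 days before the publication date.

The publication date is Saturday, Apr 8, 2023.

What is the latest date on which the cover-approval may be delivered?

Mar 25, 2023

Counting back 14 calendar days from Apr 8, 2023 gives Mar 25, 2023.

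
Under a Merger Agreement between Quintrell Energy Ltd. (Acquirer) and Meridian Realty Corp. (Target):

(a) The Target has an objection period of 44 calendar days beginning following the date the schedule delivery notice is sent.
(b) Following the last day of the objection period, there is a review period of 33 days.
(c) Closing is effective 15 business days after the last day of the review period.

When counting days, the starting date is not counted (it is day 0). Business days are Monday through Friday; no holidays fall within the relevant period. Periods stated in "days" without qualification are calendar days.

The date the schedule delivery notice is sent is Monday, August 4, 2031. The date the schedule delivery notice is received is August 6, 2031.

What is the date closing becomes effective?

The last day of the objection period: 44 calendar days after August 4, 2031 is September 17, 2031.
Adding 33 calendar days to September 17, 2031 gives October 20, 2031, which is the last day of the review period.
From Monday, October 20, 2031, 15 business days (Oct 21, Oct 22, Oct 23, Oct 24, …, Nov 6, Nov 7, Nov 10, skipping weekends) brings us to Monday, November 10, 2031, which is the date closing becomes effective.

November 10, 2031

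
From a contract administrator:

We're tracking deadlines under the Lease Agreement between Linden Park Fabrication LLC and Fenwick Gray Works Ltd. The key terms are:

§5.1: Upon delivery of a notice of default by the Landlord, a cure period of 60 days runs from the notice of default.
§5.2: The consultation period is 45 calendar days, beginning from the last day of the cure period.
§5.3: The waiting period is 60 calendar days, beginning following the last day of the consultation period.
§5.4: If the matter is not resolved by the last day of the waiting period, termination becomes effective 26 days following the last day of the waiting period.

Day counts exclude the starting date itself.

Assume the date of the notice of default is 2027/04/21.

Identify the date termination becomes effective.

2027/10/29

The last day of the cure period: 2027/04/21 + 60 days = 2027/06/20.
The last day of the consultation period: 2027/06/20 + 45 days = 2027/08/04.
Adding 60 calendar days to 2027/08/04 gives 2027/10/03, which is the last day of the waiting period.
The date termination becomes effective: 2027/10/03 + 26 days = 2027/10/29.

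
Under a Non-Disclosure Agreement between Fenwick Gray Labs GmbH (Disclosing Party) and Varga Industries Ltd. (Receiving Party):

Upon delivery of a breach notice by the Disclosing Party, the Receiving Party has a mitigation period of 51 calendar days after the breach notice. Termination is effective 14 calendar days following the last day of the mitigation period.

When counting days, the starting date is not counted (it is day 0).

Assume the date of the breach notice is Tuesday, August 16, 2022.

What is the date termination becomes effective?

October 20, 2022

Adding 51 calendar days to August 16, 2022 gives October 6, 2022, which is the last day of the mitigation period.
Adding 14 calendar days to October 6, 2022 gives October 20, 2022, which is the date termination becomes effective.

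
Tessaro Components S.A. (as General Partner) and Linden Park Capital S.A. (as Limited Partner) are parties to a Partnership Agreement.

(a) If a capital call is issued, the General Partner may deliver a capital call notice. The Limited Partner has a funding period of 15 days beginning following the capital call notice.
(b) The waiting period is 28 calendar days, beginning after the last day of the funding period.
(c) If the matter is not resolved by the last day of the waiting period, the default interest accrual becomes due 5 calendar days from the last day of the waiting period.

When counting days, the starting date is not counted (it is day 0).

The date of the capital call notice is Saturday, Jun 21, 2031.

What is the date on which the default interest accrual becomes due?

Aug 8, 2031

The last day of the funding period: 15 calendar days after Jun 21, 2031 is Jul 6, 2031.
The last day of the waiting period: 28 calendar days after Jul 6, 2031 is Aug 3, 2031.
The date on which the default interest accrual becomes due: Aug 3, 2031 + 5 days = Aug 8, 2031.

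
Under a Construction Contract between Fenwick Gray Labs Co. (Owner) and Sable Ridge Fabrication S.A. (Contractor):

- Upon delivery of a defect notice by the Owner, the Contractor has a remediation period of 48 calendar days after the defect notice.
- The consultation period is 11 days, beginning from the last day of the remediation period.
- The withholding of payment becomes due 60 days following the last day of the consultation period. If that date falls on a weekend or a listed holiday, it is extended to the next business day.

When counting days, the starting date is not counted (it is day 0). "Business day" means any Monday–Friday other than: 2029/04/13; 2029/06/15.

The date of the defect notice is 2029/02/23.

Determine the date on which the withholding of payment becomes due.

The last day of the remediation period: 2029/02/23 + 48 days = 2029/04/12.
The last day of the consultation period: 2029/04/12 + 11 days = 2029/04/23.
The date on which the withholding of payment becomes due: 60 calendar days after 2029/04/23 is 2029/06/22. 2029/06/22 is a Friday and is not a listed holiday, so no roll-forward applies.

2029/06/22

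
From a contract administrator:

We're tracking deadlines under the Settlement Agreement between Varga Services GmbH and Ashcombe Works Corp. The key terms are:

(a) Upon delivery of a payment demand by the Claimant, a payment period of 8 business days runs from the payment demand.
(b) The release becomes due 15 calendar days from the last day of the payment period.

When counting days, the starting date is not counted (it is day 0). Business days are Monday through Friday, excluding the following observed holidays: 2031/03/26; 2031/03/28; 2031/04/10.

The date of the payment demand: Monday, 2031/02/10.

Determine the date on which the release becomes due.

2031/03/07

The last day of the payment period: 8 business days after Monday, 2031/02/10, skipping weekends — Feb 11, Feb 12, Feb 13, Feb 14, Feb 17, Feb 18, Feb 19, Feb 20 — lands on Thursday, 2031/02/20.
Adding 15 calendar days to 2031/02/20 gives 2031/03/07, which is the date on which the release becomes due.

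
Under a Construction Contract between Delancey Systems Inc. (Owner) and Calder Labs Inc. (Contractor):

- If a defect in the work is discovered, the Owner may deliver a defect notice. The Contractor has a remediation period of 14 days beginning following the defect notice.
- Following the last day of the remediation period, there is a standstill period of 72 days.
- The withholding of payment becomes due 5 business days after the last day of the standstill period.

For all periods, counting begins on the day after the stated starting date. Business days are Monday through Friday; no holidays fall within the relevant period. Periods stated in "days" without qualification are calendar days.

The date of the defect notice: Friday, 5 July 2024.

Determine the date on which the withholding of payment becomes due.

4 October 2024

The last day of the remediation period: 14 calendar days after 5 July 2024 is 19 July 2024.
The last day of the standstill period: 19 July 2024 + 72 days = 29 September 2024.
The date on which the withholding of payment becomes due: 5 business days after Sunday, 29 September 2024, skipping weekends — Sep 30, Oct 1, Oct 2, Oct 3, Oct 4 — lands on Friday, 4 October 2024.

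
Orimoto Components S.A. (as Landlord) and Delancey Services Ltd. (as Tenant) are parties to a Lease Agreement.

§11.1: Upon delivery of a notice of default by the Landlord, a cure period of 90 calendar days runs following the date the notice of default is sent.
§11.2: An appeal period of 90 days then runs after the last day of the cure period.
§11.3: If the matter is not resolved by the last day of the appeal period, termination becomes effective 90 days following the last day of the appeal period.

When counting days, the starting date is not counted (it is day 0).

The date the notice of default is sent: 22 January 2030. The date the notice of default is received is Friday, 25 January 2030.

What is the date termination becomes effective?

19 October 2030

Adding 90 calendar days to 22 January 2030 gives 22 April 2030, which is the last day of the cure period.
Adding 90 calendar days to 22 April 2030 gives 21 July 2030, which is the last day of the appeal period.
The date termination becomes effective: 21 July 2030 + 90 days = 19 October 2030.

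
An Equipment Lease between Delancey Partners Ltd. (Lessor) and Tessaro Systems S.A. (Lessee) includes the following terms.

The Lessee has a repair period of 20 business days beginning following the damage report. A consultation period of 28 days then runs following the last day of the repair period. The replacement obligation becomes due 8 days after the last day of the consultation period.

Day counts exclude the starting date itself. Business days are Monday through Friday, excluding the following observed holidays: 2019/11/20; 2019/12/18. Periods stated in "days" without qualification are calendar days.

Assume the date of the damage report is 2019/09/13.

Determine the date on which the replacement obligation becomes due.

2019/11/16

The last day of the repair period: counting 20 business days from Friday, 2019/09/13 (Sep 16, Sep 17, Sep 18, Sep 19, …, Oct 9, Oct 10, Oct 11, skipping weekends) reaches Friday, 2019/10/11.
Adding 28 calendar days to 2019/10/11 gives 2019/11/08, which is the last day of the consultation period.
The date on which the replacement obligation becomes due: 2019/11/08 + 8 days = 2019/11/16.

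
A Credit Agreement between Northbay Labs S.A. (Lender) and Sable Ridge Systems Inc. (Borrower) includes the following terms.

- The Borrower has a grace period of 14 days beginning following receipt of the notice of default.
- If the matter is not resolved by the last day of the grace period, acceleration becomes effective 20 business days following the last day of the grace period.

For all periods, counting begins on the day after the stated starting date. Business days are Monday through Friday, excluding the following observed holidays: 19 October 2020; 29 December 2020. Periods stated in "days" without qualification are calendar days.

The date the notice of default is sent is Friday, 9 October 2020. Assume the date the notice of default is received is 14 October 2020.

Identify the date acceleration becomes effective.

The last day of the grace period: 14 calendar days after 14 October 2020 is 28 October 2020.
The date acceleration becomes effective: 20 business days after Wednesday, 28 October 2020, skipping weekends — Oct 29, Oct 30, Nov 2, Nov 3, …, Nov 23, Nov 24, Nov 25 — lands on Wednesday, 25 November 2020.

25 November 2020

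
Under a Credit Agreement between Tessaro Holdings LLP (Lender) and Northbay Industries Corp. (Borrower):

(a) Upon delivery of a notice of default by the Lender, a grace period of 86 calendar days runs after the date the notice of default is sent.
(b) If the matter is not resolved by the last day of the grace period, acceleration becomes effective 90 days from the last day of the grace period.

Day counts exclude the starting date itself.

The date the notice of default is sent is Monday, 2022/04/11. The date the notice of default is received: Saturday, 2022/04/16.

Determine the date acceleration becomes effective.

2022/10/04

Adding 86 calendar days to 2022/04/11 gives 2022/07/06, which is the last day of the grace period.
Adding 90 calendar days to 2022/07/06 gives 2022/10/04, which is the date acceleration becomes effective.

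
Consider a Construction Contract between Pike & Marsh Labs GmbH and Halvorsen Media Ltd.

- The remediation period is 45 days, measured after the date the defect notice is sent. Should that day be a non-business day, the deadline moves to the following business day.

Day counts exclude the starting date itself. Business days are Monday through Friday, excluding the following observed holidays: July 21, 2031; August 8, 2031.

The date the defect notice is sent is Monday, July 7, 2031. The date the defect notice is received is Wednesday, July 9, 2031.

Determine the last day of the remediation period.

August 21, 2031

The last day of the remediation period: July 7, 2031 + 45 days = August 21, 2031. August 21, 2031 is a Thursday and is not a listed holiday, so no roll-forward applies.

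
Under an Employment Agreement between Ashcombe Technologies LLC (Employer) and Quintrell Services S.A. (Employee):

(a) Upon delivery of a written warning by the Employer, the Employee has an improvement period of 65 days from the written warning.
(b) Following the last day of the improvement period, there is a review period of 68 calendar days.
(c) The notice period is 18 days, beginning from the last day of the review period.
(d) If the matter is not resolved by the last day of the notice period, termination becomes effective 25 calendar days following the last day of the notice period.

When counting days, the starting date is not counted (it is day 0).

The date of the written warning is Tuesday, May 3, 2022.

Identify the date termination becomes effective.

The last day of the improvement period: 65 calendar days after May 3, 2022 is Jul 7, 2022.
The last day of the review period: 68 calendar days after Jul 7, 2022 is Sep 13, 2022.
Adding 18 calendar days to Sep 13, 2022 gives Oct 1, 2022, which is the last day of the notice period.
The date termination becomes effective: 25 calendar days after Oct 1, 2022 is Oct 26, 2022.

Oct 26, 2022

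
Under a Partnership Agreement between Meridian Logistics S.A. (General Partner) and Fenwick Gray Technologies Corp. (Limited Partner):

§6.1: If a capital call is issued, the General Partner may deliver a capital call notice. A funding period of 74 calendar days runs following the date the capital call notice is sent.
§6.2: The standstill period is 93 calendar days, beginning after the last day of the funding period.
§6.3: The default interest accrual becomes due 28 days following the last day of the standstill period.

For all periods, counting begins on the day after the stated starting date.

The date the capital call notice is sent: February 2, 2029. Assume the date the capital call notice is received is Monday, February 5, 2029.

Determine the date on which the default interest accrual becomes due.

August 16, 2029

The last day of the funding period: 74 calendar days after February 2, 2029 is April 17, 2029.
The last day of the standstill period: April 17, 2029 + 93 days = July 19, 2029.
The date on which the default interest accrual becomes due: July 19, 2029 + 28 days = August 16, 2029.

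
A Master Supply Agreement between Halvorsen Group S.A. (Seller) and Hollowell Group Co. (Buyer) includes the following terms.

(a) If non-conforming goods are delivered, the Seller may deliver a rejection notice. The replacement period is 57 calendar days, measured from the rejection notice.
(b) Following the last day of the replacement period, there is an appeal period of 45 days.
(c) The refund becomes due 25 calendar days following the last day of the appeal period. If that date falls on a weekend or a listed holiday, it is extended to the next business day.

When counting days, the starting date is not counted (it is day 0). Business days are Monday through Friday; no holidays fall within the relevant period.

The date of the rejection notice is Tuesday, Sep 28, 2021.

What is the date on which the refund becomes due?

Adding 57 calendar days to Sep 28, 2021 gives Nov 24, 2021, which is the last day of the replacement period.
The last day of the appeal period: Nov 24, 2021 + 45 days = Jan 8, 2022.
Adding 25 calendar days to Jan 8, 2022 gives Feb 2, 2022, which is the date on which the refund becomes due. Feb 2, 2022 is a Wednesday, so no roll-forward applies.

Feb 2, 2022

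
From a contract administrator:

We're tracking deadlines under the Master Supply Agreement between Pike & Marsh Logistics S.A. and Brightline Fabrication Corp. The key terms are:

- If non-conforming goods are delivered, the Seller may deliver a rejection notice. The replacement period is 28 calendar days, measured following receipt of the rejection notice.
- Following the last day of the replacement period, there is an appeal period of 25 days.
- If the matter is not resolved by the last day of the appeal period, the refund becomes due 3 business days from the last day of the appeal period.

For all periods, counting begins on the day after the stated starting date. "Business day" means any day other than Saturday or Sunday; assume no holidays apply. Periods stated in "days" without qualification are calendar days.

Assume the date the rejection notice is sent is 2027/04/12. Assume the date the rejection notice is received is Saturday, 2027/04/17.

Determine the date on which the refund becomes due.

The last day of the replacement period: 28 calendar days after 2027/04/17 is 2027/05/15.
The last day of the appeal period: 25 calendar days after 2027/05/15 is 2027/06/09.
From Wednesday, 2027/06/09, 3 business days (Jun 10, Jun 11, Jun 14, skipping weekends) brings us to Monday, 2027/06/14, which is the date on which the refund becomes due.

2027/06/14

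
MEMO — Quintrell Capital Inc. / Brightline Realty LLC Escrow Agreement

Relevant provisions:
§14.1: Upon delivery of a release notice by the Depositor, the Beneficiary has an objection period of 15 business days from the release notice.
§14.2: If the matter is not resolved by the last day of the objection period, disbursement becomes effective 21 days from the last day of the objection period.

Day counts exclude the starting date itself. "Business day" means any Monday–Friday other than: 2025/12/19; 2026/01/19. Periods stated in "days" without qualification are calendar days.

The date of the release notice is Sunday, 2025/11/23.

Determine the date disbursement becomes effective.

2026/01/02

The last day of the objection period: counting 15 business days from Sunday, 2025/11/23 (Nov 24, Nov 25, Nov 26, Nov 27, …, Dec 10, Dec 11, Dec 12, skipping weekends) reaches Friday, 2025/12/12.
Adding 21 calendar days to 2025/12/12 gives 2026/01/02, which is the date disbursement becomes effective.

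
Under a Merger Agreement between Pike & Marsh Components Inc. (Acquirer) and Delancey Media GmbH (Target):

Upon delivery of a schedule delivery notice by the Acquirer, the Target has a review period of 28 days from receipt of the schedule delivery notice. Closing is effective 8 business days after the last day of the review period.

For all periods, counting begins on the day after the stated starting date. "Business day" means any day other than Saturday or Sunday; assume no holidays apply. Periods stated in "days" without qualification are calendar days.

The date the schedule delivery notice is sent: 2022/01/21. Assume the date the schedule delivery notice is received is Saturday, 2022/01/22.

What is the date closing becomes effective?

2022/03/02

The last day of the review period: 28 calendar days after 2022/01/22 is 2022/02/19.
From Saturday, 2022/02/19, 8 business days (Feb 21, Feb 22, Feb 23, Feb 24, Feb 25, Feb 28, Mar 1, Mar 2, skipping weekends) brings us to Wednesday, 2022/03/02, which is the date closing becomes effective.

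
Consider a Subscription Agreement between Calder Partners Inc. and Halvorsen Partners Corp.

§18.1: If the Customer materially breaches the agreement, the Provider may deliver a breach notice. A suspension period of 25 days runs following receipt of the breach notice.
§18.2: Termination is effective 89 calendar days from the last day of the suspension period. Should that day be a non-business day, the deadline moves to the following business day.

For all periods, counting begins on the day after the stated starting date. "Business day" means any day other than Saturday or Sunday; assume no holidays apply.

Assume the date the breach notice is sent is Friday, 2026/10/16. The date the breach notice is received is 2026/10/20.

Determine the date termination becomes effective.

Adding 25 calendar days to 2026/10/20 gives 2026/11/14, which is the last day of the suspension period.
Adding 89 calendar days to 2026/11/14 gives 2027/02/11, which is the date termination becomes effective. 2027/02/11 is a Thursday, so no roll-forward applies.

2027/02/11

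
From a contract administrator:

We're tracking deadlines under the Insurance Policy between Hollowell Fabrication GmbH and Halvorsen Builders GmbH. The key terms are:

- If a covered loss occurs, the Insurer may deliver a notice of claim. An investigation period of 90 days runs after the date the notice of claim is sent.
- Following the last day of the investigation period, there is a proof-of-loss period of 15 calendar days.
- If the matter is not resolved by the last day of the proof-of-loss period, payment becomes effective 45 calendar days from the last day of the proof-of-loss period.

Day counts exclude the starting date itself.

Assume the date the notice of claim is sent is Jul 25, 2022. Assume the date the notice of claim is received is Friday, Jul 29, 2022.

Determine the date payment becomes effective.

The last day of the investigation period: 90 calendar days after Jul 25, 2022 is Oct 23, 2022.
The last day of the proof-of-loss period: Oct 23, 2022 + 15 days = Nov 7, 2022.
Adding 45 calendar days to Nov 7, 2022 gives Dec 22, 2022, which is the date payment becomes effective.

Dec 22, 2022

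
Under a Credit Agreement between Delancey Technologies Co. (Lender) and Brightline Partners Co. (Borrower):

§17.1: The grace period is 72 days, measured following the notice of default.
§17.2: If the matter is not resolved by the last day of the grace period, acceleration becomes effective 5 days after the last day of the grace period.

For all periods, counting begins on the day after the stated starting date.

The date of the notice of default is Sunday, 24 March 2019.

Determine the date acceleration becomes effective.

The last day of the grace period: 72 calendar days after 24 March 2019 is 4 June 2019.
Adding 5 calendar days to 4 June 2019 gives 9 June 2019, which is the date acceleration becomes effective.

9 June 2019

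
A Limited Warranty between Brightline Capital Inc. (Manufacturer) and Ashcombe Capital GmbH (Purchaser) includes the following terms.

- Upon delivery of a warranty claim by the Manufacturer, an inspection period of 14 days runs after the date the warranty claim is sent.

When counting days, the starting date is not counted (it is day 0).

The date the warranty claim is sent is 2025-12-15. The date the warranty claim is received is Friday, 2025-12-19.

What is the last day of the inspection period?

2025-12-29

The last day of the inspection period: 2025-12-15 + 14 days = 2025-12-29.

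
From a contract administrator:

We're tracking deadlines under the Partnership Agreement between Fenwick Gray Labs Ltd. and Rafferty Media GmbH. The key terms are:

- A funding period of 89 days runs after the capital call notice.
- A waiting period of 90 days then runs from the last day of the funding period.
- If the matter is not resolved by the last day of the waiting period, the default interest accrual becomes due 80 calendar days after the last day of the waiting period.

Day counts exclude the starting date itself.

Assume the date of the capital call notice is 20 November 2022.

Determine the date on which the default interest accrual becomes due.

6 August 2023

Adding 89 calendar days to 20 November 2022 gives 17 February 2023, which is the last day of the funding period.
The last day of the waiting period: 90 calendar days after 17 February 2023 is 18 May 2023.
The date on which the default interest accrual becomes due: 80 calendar days after 18 May 2023 is 6 August 2023.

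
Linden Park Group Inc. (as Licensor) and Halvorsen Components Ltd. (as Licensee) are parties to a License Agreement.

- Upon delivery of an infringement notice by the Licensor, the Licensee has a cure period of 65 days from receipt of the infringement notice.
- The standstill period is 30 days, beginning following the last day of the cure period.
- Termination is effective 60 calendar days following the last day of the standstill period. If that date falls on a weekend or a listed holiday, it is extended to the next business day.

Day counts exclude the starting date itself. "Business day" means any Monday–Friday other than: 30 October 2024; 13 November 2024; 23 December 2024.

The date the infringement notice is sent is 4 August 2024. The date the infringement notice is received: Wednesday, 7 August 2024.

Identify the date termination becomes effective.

The last day of the cure period: 7 August 2024 + 65 days = 11 October 2024.
Adding 30 calendar days to 11 October 2024 gives 10 November 2024, which is the last day of the standstill period.
Adding 60 calendar days to 10 November 2024 gives 9 January 2025, which is the date termination becomes effective. 9 January 2025 is a Thursday and is not a listed holiday, so no roll-forward applies.

9 January 2025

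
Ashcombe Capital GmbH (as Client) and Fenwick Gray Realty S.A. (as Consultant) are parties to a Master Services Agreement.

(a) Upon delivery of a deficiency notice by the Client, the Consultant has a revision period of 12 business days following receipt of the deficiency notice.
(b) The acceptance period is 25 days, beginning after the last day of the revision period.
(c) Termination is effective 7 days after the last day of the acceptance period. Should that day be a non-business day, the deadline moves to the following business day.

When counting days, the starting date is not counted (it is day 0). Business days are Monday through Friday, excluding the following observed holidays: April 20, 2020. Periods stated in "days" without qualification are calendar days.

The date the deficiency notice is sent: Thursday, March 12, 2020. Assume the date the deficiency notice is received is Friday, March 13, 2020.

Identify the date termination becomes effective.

The last day of the revision period: 12 business days after Friday, March 13, 2020, skipping weekends — Mar 16, Mar 17, Mar 18, Mar 19, …, Mar 27, Mar 30, Mar 31 — lands on Tuesday, March 31, 2020.
Adding 25 calendar days to March 31, 2020 gives April 25, 2020, which is the last day of the acceptance period.
The date termination becomes effective: April 25, 2020 + 7 days = May 2, 2020. That falls on a Saturday, so it rolls to the next business day, Monday, May 4, 2020.

May 4, 2020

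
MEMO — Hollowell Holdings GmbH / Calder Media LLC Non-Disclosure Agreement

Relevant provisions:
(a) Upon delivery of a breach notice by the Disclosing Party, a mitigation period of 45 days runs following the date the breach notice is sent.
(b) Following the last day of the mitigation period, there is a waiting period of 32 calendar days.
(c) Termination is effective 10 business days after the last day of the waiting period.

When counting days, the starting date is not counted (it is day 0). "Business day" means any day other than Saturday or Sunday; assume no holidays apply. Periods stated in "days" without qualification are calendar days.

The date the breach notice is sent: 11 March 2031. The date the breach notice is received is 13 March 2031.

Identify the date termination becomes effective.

The last day of the mitigation period: 11 March 2031 + 45 days = 25 April 2031.
Adding 32 calendar days to 25 April 2031 gives 27 May 2031, which is the last day of the waiting period.
From Tuesday, 27 May 2031, 10 business days (May 28, May 29, May 30, Jun 2, Jun 3, Jun 4, Jun 5, Jun 6, Jun 9, Jun 10, skipping weekends) brings us to Tuesday, 10 June 2031, which is the date termination becomes effective.

10 June 2031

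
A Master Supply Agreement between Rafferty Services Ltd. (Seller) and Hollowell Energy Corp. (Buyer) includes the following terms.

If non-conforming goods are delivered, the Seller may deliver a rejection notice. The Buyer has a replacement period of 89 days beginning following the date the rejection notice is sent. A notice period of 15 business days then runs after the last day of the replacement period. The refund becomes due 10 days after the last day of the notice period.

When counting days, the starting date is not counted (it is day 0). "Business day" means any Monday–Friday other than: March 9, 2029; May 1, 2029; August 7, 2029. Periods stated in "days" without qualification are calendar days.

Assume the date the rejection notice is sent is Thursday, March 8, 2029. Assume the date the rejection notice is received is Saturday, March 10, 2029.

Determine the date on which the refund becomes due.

July 6, 2029

Adding 89 calendar days to March 8, 2029 gives June 5, 2029, which is the last day of the replacement period.
The last day of the notice period: counting 15 business days from Tuesday, June 5, 2029 (Jun 6, Jun 7, Jun 8, Jun 11, …, Jun 22, Jun 25, Jun 26, skipping weekends) reaches Tuesday, June 26, 2029.
The date on which the refund becomes due: 10 calendar days after June 26, 2029 is July 6, 2029.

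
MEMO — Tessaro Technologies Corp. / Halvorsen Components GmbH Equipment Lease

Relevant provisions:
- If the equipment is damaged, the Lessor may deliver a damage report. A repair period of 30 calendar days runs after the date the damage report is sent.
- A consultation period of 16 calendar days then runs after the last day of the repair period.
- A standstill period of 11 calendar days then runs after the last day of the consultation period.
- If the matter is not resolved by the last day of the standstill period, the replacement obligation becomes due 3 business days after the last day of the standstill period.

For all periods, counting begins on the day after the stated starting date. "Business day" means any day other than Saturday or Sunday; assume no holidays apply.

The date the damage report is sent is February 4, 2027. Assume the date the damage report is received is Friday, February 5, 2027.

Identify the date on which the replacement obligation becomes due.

April 7, 2027

Adding 30 calendar days to February 4, 2027 gives March 6, 2027, which is the last day of the repair period.
The last day of the consultation period: March 6, 2027 + 16 days = March 22, 2027.
The last day of the standstill period: March 22, 2027 + 11 days = April 2, 2027.
The date on which the replacement obligation becomes due: 3 business days after Friday, April 2, 2027, skipping weekends — Apr 5, Apr 6, Apr 7 — lands on Wednesday, April 7, 2027.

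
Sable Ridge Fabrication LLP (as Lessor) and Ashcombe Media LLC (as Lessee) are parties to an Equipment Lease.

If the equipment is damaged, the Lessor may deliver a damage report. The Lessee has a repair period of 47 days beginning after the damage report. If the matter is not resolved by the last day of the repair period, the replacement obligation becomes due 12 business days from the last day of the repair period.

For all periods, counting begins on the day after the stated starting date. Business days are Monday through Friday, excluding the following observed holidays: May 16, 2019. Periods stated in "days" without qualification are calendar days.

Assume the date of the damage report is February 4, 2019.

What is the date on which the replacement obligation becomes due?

The last day of the repair period: February 4, 2019 + 47 days = March 23, 2019.
The date on which the replacement obligation becomes due: 12 business days after Saturday, March 23, 2019, skipping weekends — Mar 25, Mar 26, Mar 27, Mar 28, …, Apr 5, Apr 8, Apr 9 — lands on Tuesday, April 9, 2019.

April 9, 2019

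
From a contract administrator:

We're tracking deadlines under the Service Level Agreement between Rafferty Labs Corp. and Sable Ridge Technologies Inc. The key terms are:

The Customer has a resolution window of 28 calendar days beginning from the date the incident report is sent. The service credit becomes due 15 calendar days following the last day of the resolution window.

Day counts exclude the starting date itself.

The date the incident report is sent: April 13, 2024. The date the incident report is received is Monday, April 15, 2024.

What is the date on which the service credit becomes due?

The last day of the resolution window: April 13, 2024 + 28 days = May 11, 2024.
The date on which the service credit becomes due: May 11, 2024 + 15 days = May 26, 2024.

May 26, 2024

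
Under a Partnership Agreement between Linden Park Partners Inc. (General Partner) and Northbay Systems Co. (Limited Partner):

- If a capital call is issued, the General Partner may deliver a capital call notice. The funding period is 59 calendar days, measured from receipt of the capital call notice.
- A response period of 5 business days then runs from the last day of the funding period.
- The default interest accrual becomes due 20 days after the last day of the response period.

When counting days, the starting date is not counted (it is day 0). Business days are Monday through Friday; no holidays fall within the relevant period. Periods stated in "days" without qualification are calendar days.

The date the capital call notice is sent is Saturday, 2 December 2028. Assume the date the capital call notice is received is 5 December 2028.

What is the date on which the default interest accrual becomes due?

Adding 59 calendar days to 5 December 2028 gives 2 February 2029, which is the last day of the funding period.
The last day of the response period: 5 business days after Friday, 2 February 2029, skipping weekends — Feb 5, Feb 6, Feb 7, Feb 8, Feb 9 — lands on Friday, 9 February 2029.
The date on which the default interest accrual becomes due: 9 February 2029 + 20 days = 1 March 2029.

1 March 2029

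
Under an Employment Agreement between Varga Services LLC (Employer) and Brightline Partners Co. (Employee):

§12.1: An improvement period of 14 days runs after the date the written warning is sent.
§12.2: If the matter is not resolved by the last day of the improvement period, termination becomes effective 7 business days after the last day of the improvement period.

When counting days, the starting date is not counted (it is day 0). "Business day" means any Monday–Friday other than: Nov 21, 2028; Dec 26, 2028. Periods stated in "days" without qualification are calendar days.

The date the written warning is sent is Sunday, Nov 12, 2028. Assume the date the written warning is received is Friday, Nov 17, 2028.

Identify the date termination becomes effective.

The last day of the improvement period: 14 calendar days after Nov 12, 2028 is Nov 26, 2028.
The date termination becomes effective: counting 7 business days from Sunday, Nov 26, 2028 (Nov 27, Nov 28, Nov 29, Nov 30, Dec 1, Dec 4, Dec 5, skipping weekends) reaches Tuesday, Dec 5, 2028.

Dec 5, 2028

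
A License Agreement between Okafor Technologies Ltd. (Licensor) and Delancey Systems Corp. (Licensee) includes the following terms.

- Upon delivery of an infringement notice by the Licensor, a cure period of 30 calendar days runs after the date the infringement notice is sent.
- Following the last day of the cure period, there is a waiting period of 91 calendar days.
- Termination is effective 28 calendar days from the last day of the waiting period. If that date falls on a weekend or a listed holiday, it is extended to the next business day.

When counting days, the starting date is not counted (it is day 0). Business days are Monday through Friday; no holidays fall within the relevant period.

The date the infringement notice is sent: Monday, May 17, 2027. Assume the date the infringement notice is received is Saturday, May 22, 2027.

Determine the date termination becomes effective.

The last day of the cure period: 30 calendar days after May 17, 2027 is Jun 16, 2027.
The last day of the waiting period: Jun 16, 2027 + 91 days = Sep 15, 2027.
Adding 28 calendar days to Sep 15, 2027 gives Oct 13, 2027, which is the date termination becomes effective. Oct 13, 2027 is a Wednesday, so no roll-forward applies.

Oct 13, 2027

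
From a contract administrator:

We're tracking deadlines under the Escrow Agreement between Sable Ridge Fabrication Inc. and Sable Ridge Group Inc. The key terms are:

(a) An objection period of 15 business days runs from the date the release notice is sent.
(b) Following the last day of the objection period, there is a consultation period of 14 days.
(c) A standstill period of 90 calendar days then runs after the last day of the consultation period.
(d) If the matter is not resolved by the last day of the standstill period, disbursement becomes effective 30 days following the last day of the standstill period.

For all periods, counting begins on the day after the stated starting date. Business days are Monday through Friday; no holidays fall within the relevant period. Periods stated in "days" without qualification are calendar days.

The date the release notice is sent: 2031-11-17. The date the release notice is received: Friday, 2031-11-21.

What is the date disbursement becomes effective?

2032-04-20

From Monday, 2031-11-17, 15 business days (Nov 18, Nov 19, Nov 20, Nov 21, …, Dec 4, Dec 5, Dec 8, skipping weekends) brings us to Monday, 2031-12-08, which is the last day of the objection period.
Adding 14 calendar days to 2031-12-08 gives 2031-12-22, which is the last day of the consultation period.
Adding 90 calendar days to 2031-12-22 gives 2032-03-21, which is the last day of the standstill period.
The date disbursement becomes effective: 30 calendar days after 2032-03-21 is 2032-04-20.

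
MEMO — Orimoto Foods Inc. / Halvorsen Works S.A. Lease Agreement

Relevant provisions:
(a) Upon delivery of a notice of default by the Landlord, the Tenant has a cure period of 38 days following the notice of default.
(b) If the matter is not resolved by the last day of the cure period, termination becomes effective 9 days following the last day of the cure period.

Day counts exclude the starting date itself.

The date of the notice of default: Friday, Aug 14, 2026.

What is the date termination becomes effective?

The last day of the cure period: 38 calendar days after Aug 14, 2026 is Sep 21, 2026.
The date termination becomes effective: Sep 21, 2026 + 9 days = Sep 30, 2026.

Sep 30, 2026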